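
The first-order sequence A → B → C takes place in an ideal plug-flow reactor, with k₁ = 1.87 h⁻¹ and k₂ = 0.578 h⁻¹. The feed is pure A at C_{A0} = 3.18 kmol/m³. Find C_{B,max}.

1.88 kmol/m³

For a first-order series the maximum intermediate yield is C_{B,max}/C_{A0} = (k₁/k₂)^[k₂/(k₂−k₁)].
= (1.87/0.578)^(0.578/(0.578−1.87)) = (3.235)^(-0.4474) = 0.5914.
C_{B,max} = 0.5914×3.18 = 1.88 kmol/m³.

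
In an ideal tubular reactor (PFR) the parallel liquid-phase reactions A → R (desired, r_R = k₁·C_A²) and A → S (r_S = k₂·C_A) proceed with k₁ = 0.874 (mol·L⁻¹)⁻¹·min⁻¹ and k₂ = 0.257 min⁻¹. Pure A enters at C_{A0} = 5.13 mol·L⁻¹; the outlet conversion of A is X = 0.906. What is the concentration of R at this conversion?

4.08 mol·L⁻¹

C_A = C_{A0}(1−X) = 0.4822 mol·L⁻¹.
Along a PFR/batch, dC_S/dC_A = −r_S/(r_R+r_S) = −k₂/(k₂+k₁·C_A).
Integrating from C_{A0} to C_A: C_S = (0.257/0.874)·ln[(0.257+0.874·5.13)/(0.257+0.874·0.482)] = 0.2941·ln(4.741/0.6785) = 0.5717 mol·L⁻¹.
Then C_R = (C_{A0}−C_A) − C_S = 4.648 − 0.5717 = 4.076 mol·L⁻¹.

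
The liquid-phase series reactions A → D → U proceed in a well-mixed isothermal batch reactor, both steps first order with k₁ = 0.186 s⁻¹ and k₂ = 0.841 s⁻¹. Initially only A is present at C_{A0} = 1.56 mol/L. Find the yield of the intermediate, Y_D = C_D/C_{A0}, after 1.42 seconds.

0.132

The intermediate concentration in a first-order A→B→C sequence is C_D = k₁C_{A0}(e^(−k₁t) − e^(−k₂t))/(k₂−k₁).
e^(−k₁t) = e^(−0.186×1.42) = e^(−0.2641) = 0.7679; e^(−k₂t) = e^(−1.194) = 0.3029.
C_D = 0.186×1.56/(0.841−0.186) × (0.7679−0.3029) = 0.4430×0.4649 = 0.2060 mol/L.
Y_D = C_D/C_{A0} = 0.2060/1.56 = 0.132.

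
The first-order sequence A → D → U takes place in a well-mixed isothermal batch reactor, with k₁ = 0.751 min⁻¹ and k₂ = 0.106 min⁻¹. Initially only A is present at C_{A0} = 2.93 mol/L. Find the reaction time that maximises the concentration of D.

The intermediate peaks when r₁ = r₂, i.e. k₁e^(−k₁t) = k₂e^(−k₂t), giving t_opt = ln(k₂/k₁)/(k₂−k₁).
= ln(0.106/0.751)/(0.106−0.751) = ln(0.1411)/-0.6450 = -1.958/-0.6450 = 3.04 min.

3.04 min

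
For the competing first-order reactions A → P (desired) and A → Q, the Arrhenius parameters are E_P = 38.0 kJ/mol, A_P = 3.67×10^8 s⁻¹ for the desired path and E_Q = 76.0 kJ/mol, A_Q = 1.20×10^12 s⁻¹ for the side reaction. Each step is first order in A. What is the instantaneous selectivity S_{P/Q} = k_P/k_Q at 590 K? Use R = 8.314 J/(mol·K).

0.708

Since both paths have the same order in A, the concentration cancels and S_{P/Q} = k_P/k_Q = (A_P/A_Q)·exp[(E_Q−E_P)/(RT)].
(E_Q−E_P)/(RT) = (76.0−38.0)×10³/(8.314×590) = 38000/4905 = 7.747.
k_P/k_Q = (3.67×10^8/1.20×10^12)·exp(7.747) = 3.058×10^-4 × 2314 = 0.708.
Since E_P < E_Q, lowering the temperature improves selectivity toward P.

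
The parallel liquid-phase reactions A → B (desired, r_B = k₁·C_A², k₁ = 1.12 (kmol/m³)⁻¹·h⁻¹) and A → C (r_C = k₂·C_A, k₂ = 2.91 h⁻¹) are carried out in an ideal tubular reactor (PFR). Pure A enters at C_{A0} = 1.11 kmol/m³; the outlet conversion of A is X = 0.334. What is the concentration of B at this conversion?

C_A = C_{A0}(1−X) = 0.7393 kmol/m³.
Along a PFR/batch, dC_C/dC_A = −r_C/(r_B+r_C) = −k₂/(k₂+k₁·C_A).
Integrating from C_{A0} to C_A: C_C = (2.91/1.12)·ln[(2.91+1.12·1.11)/(2.91+1.12·0.739)] = 2.598·ln(4.153/3.738) = 0.2737 kmol/m³.
Then C_B = (C_{A0}−C_A) − C_C = 0.3707 − 0.2737 = 0.09705 kmol/m³.

0.0971 kmol/m³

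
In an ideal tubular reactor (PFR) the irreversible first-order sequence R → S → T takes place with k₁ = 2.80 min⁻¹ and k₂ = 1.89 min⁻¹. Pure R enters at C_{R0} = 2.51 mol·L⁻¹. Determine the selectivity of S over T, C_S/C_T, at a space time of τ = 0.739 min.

For first-order series with pure R initially, C_S(τ) = k₁C_{R0}/(k₂−k₁)·(e^(−k₁τ) − e^(−k₂τ)).
e^(−k₁τ) = e^(−2.80×0.739) = e^(−2.069) = 0.1263; e^(−k₂τ) = e^(−1.397) = 0.2474.
C_S = 2.80×2.51/(1.89−2.80) × (0.1263−0.2474) = (-7.723)×(-0.1211) = 0.9354 mol·L⁻¹.
C_R = C_{R0}e^(−k₁τ) = 0.3170 mol·L⁻¹, so C_T = C_{R0}−C_R−C_S = 1.258 mol·L⁻¹; C_S/C_T = 0.744.

0.744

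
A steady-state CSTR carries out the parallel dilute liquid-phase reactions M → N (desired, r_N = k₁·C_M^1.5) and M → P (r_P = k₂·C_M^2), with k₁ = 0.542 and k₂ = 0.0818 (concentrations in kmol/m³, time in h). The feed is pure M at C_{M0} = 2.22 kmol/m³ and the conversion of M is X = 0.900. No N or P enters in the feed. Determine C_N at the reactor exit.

1.87 kmol/m³

Exit C_M = C_{M0}(1−X) = 2.22×0.100 = 0.2220 kmol/m³.
Rates in a CSTR are evaluated at the outlet concentration: r_N = 0.542×0.2220^1.5 = 0.05669, r_P = 0.0818×0.2220^2 = 0.004031.
Fraction of consumed M going to N: r_N/(r_N+r_P) = 0.9336.
C_N = 0.9336·C_{M0}·X = 0.9336×2.22×0.900 = 1.87 kmol/m³.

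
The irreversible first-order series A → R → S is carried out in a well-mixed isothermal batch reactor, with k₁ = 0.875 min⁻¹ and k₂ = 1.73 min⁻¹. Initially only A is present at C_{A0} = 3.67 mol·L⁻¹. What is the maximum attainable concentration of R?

For a first-order series the maximum intermediate yield is C_{R,max}/C_{A0} = (k₁/k₂)^[k₂/(k₂−k₁)].
= (0.875/1.73)^(1.73/(1.73−0.875)) = (0.5058)^(2.023) = 0.2518.
C_{R,max} = 0.2518×3.67 = 0.924 mol·L⁻¹.

0.924 mol·L⁻¹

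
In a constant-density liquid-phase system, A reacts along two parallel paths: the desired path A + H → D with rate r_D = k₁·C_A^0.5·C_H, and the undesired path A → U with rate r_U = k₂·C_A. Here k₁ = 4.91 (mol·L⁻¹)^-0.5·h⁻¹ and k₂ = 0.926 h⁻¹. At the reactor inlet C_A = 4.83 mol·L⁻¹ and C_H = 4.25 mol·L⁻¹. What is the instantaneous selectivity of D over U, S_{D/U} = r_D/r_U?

S_{D/U} = r_D/r_U = (k₁·C_A^0.5·C_H)/(k₂·C_A) = (k₁/k₂)·C_A^-0.5·C_H.
= (4.91×4.830^0.5×4.250) / (0.926×4.830) = 45.86/4.473 = 10.3.

10.3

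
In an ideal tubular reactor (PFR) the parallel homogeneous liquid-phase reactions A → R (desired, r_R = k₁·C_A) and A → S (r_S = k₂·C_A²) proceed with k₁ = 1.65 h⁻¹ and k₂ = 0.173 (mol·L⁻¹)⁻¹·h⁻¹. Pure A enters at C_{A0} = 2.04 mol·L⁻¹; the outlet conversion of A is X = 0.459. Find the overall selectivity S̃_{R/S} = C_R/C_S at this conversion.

6.09

C_A = C_{A0}(1−X) = 1.104 mol·L⁻¹.
Along a PFR/batch, dC_R/dC_A = −r_R/(r_R+r_S) = −k₁/(k₁+k₂·C_A).
Integrating from C_{A0} to C_A: C_R = (1.65/0.173)·ln[(1.65+0.173·2.04)/(1.65+0.173·1.10)] = 9.538·ln(2.003/1.841) = 0.8044 mol·L⁻¹.
C_S = (C_{A0}−C_A)−C_R = 0.1320 mol·L⁻¹; S̃_{R/S} = 0.8044/0.1320 = 6.09.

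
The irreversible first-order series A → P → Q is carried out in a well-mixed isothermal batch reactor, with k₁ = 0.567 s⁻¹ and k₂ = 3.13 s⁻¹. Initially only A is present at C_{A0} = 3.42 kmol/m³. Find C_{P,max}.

Evaluating C_P at t_opt = ln(k₂/k₁)/(k₂−k₁) gives C_{P,max}/C_{A0} = (k₁/k₂)^[k₂/(k₂−k₁)].
= (0.567/3.13)^(3.13/(3.13−0.567)) = (0.1812)^(1.221) = 0.1241.
C_{P,max} = 0.1241×3.42 = 0.425 kmol/m³.

0.425 kmol/m³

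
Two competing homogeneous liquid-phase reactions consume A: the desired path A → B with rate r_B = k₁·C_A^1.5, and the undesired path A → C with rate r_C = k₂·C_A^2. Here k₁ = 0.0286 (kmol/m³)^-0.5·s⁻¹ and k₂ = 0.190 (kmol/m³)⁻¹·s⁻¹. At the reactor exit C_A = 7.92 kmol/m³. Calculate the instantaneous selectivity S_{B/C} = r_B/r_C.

S_{B/C} = r_B/r_C = (k₁·C_A^1.5)/(k₂·C_A^2) = (k₁/k₂)·C_A^-0.5.
= (0.0286×7.920^1.5) / (0.190×7.920^2) = 0.6375/11.92 = 0.0535.
The undesired path is higher order in A, so low C_A (CSTR or dilute feed) favours B.

0.0535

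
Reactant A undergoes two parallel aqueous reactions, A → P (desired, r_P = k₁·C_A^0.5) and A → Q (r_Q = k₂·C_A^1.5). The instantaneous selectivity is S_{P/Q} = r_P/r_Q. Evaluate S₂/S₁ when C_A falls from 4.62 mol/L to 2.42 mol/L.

S_{P/Q} = (k₁/k₂)·C_A⁻¹, so S₂/S₁ = (C_{A,2}/C_{A,1})⁻¹.
= 4.62/2.42 = 1.91.

1.91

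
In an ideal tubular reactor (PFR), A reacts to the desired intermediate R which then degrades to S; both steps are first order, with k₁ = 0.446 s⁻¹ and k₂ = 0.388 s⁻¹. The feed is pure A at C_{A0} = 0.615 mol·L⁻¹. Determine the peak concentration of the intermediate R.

For a first-order series the maximum intermediate yield is C_{R,max}/C_{A0} = (k₁/k₂)^[k₂/(k₂−k₁)].
= (0.446/0.388)^(0.388/(0.388−0.446)) = (1.149)^(-6.690) = 0.3938.
C_{R,max} = 0.3938×0.615 = 0.242 mol·L⁻¹.

0.242 mol·L⁻¹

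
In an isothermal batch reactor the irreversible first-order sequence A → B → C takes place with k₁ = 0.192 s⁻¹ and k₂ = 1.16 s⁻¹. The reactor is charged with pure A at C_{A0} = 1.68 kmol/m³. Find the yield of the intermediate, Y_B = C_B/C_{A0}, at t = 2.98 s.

For first-order series with pure A initially, C_B(t) = k₁C_{A0}/(k₂−k₁)·(e^(−k₁t) − e^(−k₂t)).
e^(−k₁t) = e^(−0.192×2.98) = e^(−0.5722) = 0.5643; e^(−k₂t) = e^(−3.457) = 0.03153.
C_B = 0.192×1.68/(1.16−0.192) × (0.5643−0.03153) = 0.3332×0.5328 = 0.1775 kmol/m³.
Y_B = C_B/C_{A0} = 0.1775/1.68 = 0.106.

0.106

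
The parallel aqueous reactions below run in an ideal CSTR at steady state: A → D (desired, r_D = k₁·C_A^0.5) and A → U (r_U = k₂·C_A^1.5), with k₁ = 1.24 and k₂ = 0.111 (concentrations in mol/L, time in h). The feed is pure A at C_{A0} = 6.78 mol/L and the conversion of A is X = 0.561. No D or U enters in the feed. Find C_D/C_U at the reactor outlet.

3.75

Exit C_A = C_{A0}(1−X) = 6.78×0.439 = 2.976 mol/L.
In a CSTR the entire volume is at exit conditions, so r_D = 1.24×2.976^0.5 = 2.139 and r_U = 0.111×2.976^1.5 = 0.5700.
Overall selectivity = C_D/C_U = r_Dτ/(r_Uτ) = r_D/r_U = 3.75.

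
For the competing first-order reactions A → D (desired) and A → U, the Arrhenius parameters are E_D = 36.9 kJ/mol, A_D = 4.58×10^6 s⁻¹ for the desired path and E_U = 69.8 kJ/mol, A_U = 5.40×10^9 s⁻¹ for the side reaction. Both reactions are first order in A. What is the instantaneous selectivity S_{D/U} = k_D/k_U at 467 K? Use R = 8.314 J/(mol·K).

With equal orders, S_{D/U} = k_D/k_U = (A_D/A_U)·exp[(E_U−E_D)/(RT)].
(E_U−E_D)/(RT) = (69.8−36.9)×10³/(8.314×467) = 32900/3883 = 8.474.
k_D/k_U = (4.58×10^6/5.40×10^9)·exp(8.474) = 8.481×10^-4 × 4787 = 4.06.

4.06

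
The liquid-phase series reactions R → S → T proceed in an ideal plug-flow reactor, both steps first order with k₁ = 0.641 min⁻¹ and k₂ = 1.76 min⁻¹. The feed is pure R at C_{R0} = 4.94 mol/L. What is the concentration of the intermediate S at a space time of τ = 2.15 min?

0.649 mol/L

Solving the coupled first-order balances gives C_S(τ) = [k₁/(k₂−k₁)]·C_{R0}·(e^(−k₁τ) − e^(−k₂τ)).
e^(−k₁τ) = e^(−0.641×2.15) = e^(−1.378) = 0.2520; e^(−k₂τ) = e^(−3.784) = 0.02273.
C_S = 0.641×4.94/(1.76−0.641) × (0.2520−0.02273) = 2.830×0.2293 = 0.6489 mol/L.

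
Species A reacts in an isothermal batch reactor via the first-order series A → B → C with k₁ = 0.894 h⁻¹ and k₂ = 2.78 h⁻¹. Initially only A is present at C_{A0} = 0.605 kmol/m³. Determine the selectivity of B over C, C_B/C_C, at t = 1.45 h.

For first-order series with pure A initially, C_B(t) = k₁C_{A0}/(k₂−k₁)·(e^(−k₁t) − e^(−k₂t)).
e^(−k₁t) = e^(−0.894×1.45) = e^(−1.296) = 0.2735; e^(−k₂t) = e^(−4.031) = 0.01776.
C_B = 0.894×0.605/(2.78−0.894) × (0.2735−0.01776) = 0.2868×0.2558 = 0.07335 kmol/m³.
C_A = C_{A0}e^(−k₁t) = 0.1655 kmol/m³, so C_C = C_{A0}−C_A−C_B = 0.3662 kmol/m³; C_B/C_C = 0.200.

0.200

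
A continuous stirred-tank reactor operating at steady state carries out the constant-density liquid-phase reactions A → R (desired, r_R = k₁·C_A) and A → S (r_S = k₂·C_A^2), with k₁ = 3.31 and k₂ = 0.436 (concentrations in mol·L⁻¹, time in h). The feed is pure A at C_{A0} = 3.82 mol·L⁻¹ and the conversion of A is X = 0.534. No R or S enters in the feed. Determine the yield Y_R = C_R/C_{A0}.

Exit C_A = C_{A0}(1−X) = 3.82×0.466 = 1.780 mol·L⁻¹.
In a CSTR the entire volume is at exit conditions, so r_R = 3.31×1.780 = 5.892 and r_S = 0.436×1.780^2 = 1.382.
Fraction of consumed A going to R: r_R/(r_R+r_S) = 0.8101.
C_R = 0.8101·C_{A0}·X = 0.8101×3.82×0.534 = 1.65 mol·L⁻¹; Y_R = C_R/C_{A0} = 0.433.

0.433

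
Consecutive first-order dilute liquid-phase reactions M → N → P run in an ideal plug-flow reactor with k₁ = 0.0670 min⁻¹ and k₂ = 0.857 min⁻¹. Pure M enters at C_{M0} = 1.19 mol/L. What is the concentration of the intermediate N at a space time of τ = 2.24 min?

Solving the coupled first-order balances gives C_N(τ) = [k₁/(k₂−k₁)]·C_{M0}·(e^(−k₁τ) − e^(−k₂τ)).
e^(−k₁τ) = e^(−0.0670×2.24) = e^(−0.1501) = 0.8606; e^(−k₂τ) = e^(−1.920) = 0.1467.
C_N = 0.0670×1.19/(0.857−0.0670) × (0.8606−0.1467) = 0.1009×0.7140 = 0.07206 mol/L.

0.0721 mol/L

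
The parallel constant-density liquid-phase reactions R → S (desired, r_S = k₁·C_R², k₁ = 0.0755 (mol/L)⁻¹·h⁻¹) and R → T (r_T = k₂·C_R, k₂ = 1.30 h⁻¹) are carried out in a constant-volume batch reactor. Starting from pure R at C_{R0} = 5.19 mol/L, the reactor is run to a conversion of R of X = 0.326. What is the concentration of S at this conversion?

C_R = C_{R0}(1−X) = 3.498 mol/L.
Along a PFR/batch, dC_T/dC_R = −r_T/(r_S+r_T) = −k₂/(k₂+k₁·C_R).
Integrating from C_{R0} to C_R: C_T = (1.30/0.0755)·ln[(1.30+0.0755·5.19)/(1.30+0.0755·3.50)] = 17.22·ln(1.692/1.564) = 1.352 mol/L.
Then C_S = (C_{R0}−C_R) − C_T = 1.692 − 1.352 = 0.3402 mol/L.

0.340 mol/L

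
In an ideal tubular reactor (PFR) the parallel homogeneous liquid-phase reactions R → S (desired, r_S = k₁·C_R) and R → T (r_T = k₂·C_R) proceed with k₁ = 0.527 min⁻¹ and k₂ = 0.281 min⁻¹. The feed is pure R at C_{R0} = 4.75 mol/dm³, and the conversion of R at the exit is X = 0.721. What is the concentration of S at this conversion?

2.23 mol/dm³

C_R = C_{R0}(1−X) = 1.325 mol/dm³.
Both paths are first order in R, so the instantaneous fraction to S is constant: dC_S/d(−C_R) = k₁/(k₁+k₂) = 0.6522.
C_S = 0.6522·(C_{R0}−C_R) = 0.6522×3.425 = 2.23 mol/dm³.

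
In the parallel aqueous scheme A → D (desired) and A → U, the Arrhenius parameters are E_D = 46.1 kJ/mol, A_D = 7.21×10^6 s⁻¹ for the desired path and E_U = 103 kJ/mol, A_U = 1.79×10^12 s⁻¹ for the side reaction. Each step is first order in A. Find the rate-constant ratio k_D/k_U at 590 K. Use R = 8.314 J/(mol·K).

k_D/k_U = (A_D/A_U)·exp[−(E_D−E_U)/(RT)] = (A_D/A_U)·exp[(E_U−E_D)/(RT)].
(E_U−E_D)/(RT) = (103−46.1)×10³/(8.314×590) = 56900/4905 = 11.60.
k_D/k_U = (7.21×10^6/1.79×10^12)·exp(11.60) = 4.028×10^-6 × 1.091×10^5 = 0.439.
Since E_D < E_U, lowering the temperature improves selectivity toward D.

0.439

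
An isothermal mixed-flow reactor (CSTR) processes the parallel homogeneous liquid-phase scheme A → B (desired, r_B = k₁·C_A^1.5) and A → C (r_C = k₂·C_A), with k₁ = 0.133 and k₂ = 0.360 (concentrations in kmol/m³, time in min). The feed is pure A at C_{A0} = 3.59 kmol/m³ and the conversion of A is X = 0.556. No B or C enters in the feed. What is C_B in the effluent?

0.635 kmol/m³

Exit C_A = C_{A0}(1−X) = 3.59×0.444 = 1.594 kmol/m³.
Rates in a CSTR are evaluated at the outlet concentration: r_B = 0.133×1.594^1.5 = 0.2677, r_C = 0.360×1.594 = 0.5738.
Fraction of consumed A going to B: r_B/(r_B+r_C) = 0.3181.
C_B = 0.3181·C_{A0}·X = 0.3181×3.59×0.556 = 0.635 kmol/m³.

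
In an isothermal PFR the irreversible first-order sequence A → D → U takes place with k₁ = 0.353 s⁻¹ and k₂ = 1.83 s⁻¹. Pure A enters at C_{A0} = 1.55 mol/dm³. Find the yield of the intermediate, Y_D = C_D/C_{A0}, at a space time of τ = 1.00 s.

0.130

The intermediate concentration in a first-order A→B→C sequence is C_D = k₁C_{A0}(e^(−k₁τ) − e^(−k₂τ))/(k₂−k₁).
e^(−k₁τ) = e^(−0.353×1.00) = e^(−0.3530) = 0.7026; e^(−k₂τ) = e^(−1.830) = 0.1604.
C_D = 0.353×1.55/(1.83−0.353) × (0.7026−0.1604) = 0.3704×0.5422 = 0.2008 mol/dm³.
Y_D = C_D/C_{A0} = 0.2008/1.55 = 0.130.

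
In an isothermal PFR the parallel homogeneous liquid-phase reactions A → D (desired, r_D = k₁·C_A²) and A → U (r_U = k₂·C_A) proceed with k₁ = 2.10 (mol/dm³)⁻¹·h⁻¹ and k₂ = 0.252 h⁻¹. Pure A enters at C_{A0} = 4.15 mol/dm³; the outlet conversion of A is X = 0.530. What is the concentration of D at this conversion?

C_A = C_{A0}(1−X) = 1.951 mol/dm³.
Along a PFR/batch, dC_U/dC_A = −r_U/(r_D+r_U) = −k₂/(k₂+k₁·C_A).
Integrating from C_{A0} to C_A: C_U = (0.252/2.10)·ln[(0.252+2.10·4.15)/(0.252+2.10·1.95)] = 0.1200·ln(8.967/4.348) = 0.08686 mol/dm³.
Then C_D = (C_{A0}−C_A) − C_U = 2.200 − 0.08686 = 2.113 mol/dm³.

2.11 mol/dm³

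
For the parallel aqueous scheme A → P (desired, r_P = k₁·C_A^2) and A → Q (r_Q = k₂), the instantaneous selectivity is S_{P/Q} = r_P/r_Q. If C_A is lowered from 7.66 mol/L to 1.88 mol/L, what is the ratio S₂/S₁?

S_{P/Q} = (k₁/k₂)·C_A^2, so S₂/S₁ = (C_{A,2}/C_{A,1})^2.
= (1.88/7.66)^2 = (0.2454)^2 = 0.0602.
Selectivity toward P falls as C_A falls — high-concentration operation is favoured.

0.0602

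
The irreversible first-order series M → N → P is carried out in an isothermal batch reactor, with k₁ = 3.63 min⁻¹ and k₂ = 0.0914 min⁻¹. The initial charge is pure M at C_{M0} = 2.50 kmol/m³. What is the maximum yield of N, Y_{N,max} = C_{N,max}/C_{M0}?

At the optimum, C_{N,max}/C_{M0} = (k₁/k₂)^[k₂/(k₂−k₁)].
= (3.63/0.0914)^(0.0914/(0.0914−3.63)) = (39.72)^(-0.02583) = 0.9093.

0.909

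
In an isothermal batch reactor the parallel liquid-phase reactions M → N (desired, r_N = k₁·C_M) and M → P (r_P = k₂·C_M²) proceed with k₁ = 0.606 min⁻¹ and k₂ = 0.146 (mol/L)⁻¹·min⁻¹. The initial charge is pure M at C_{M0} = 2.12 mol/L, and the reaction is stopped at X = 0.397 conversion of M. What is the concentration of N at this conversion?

0.598 mol/L

C_M = C_{M0}(1−X) = 1.278 mol/L.
Along a PFR/batch, dC_N/dC_M = −r_N/(r_N+r_P) = −k₁/(k₁+k₂·C_M).
Integrating from C_{M0} to C_M: C_N = (0.606/0.146)·ln[(0.606+0.146·2.12)/(0.606+0.146·1.28)] = 4.151·ln(0.9155/0.7926) = 0.5982 mol/L.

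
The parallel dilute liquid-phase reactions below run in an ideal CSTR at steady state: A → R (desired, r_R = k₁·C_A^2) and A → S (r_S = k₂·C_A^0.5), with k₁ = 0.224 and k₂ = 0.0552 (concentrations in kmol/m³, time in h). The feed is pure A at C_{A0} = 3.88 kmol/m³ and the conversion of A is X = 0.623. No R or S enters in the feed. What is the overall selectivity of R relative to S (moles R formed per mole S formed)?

7.18

Exit C_A = C_{A0}(1−X) = 3.88×0.377 = 1.463 kmol/m³.
A CSTR operates uniformly at the exit composition, giving r_R = 0.4793 and r_S = 0.06676 (each k·C_A^n at C_A = 1.463).
Overall selectivity = C_R/C_S = r_Rτ/(r_Sτ) = r_R/r_S = 7.18.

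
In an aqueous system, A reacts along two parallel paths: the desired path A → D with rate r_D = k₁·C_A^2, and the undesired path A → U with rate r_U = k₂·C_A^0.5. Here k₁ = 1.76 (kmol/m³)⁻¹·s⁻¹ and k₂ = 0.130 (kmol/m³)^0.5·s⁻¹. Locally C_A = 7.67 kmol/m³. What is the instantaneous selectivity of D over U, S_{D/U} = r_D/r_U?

288

S_{D/U} = r_D/r_U = (k₁·C_A^2)/(k₂·C_A^0.5) = (k₁/k₂)·C_A^1.5.
= (1.76×7.670^2) / (0.130×7.670^0.5) = 103.5/0.3600 = 288.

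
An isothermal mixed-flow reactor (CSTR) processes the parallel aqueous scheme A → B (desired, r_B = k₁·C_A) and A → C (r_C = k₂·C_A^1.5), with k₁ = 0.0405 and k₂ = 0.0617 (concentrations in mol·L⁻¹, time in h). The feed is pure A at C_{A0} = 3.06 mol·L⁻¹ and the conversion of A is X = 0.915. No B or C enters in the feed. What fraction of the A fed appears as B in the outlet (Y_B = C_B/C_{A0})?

0.515

Exit C_A = C_{A0}(1−X) = 3.06×0.0850 = 0.2601 mol·L⁻¹.
In a CSTR the entire volume is at exit conditions, so r_B = 0.0405×0.2601 = 0.01053 and r_C = 0.0617×0.2601^1.5 = 0.008185.
Fraction of consumed A going to B: r_B/(r_B+r_C) = 0.5628.
C_B = 0.5628·C_{A0}·X = 0.5628×3.06×0.915 = 1.58 mol·L⁻¹; Y_B = C_B/C_{A0} = 0.515.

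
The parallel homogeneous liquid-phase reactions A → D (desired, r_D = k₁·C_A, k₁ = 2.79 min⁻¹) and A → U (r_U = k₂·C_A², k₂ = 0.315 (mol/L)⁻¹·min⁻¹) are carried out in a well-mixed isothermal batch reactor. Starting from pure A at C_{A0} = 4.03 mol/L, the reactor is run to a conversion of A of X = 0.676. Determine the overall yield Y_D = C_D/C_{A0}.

C_A = C_{A0}(1−X) = 1.306 mol/L.
Along a PFR/batch, dC_D/dC_A = −r_D/(r_D+r_U) = −k₁/(k₁+k₂·C_A).
Integrating from C_{A0} to C_A: C_D = (2.79/0.315)·ln[(2.79+0.315·4.03)/(2.79+0.315·1.31)] = 8.857·ln(4.059/3.201) = 2.103 mol/L.
Y_D = C_D/C_{A0} = 2.103/4.03 = 0.522.

0.522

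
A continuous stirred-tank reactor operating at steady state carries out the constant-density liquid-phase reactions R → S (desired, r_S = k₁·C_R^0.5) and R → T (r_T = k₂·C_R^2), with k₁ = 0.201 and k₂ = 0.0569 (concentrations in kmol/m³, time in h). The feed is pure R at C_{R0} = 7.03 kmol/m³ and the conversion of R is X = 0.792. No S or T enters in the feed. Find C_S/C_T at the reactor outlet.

Exit C_R = C_{R0}(1−X) = 7.03×0.208 = 1.462 kmol/m³.
Rates in a CSTR are evaluated at the outlet concentration: r_S = 0.201×1.462^0.5 = 0.2431, r_T = 0.0569×1.462^2 = 0.1217.
Overall selectivity = C_S/C_T = r_Sτ/(r_Tτ) = r_S/r_T = 2.00.

2.00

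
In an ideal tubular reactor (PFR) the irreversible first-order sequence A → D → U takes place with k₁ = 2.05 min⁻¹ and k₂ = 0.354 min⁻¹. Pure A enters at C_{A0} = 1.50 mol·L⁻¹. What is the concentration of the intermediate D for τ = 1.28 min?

1.02 mol·L⁻¹

The intermediate concentration in a first-order A→B→C sequence is C_D = k₁C_{A0}(e^(−k₁τ) − e^(−k₂τ))/(k₂−k₁).
e^(−k₁τ) = e^(−2.05×1.28) = e^(−2.624) = 0.07251; e^(−k₂τ) = e^(−0.4531) = 0.6356.
C_D = 2.05×1.50/(0.354−2.05) × (0.07251−0.6356) = (-1.813)×(-0.5631) = 1.021 mol·L⁻¹.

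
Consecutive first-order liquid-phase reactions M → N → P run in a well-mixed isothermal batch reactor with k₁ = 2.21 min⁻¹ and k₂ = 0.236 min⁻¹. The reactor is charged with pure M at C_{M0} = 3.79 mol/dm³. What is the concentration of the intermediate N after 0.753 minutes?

2.75 mol/dm³

Solving the coupled first-order balances gives C_N(t) = [k₁/(k₂−k₁)]·C_{M0}·(e^(−k₁t) − e^(−k₂t)).
e^(−k₁t) = e^(−2.21×0.753) = e^(−1.664) = 0.1894; e^(−k₂t) = e^(−0.1777) = 0.8372.
C_N = 2.21×3.79/(0.236−2.21) × (0.1894−0.8372) = (-4.243)×(-0.6478) = 2.749 mol/dm³.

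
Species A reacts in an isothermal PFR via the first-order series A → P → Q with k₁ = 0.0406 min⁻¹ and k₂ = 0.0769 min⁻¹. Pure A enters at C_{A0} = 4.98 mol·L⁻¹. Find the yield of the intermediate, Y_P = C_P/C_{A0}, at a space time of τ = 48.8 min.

0.128

For first-order series with pure A initially, C_P(τ) = k₁C_{A0}/(k₂−k₁)·(e^(−k₁τ) − e^(−k₂τ)).
e^(−k₁τ) = e^(−0.0406×48.8) = e^(−1.981) = 0.1379; e^(−k₂τ) = e^(−3.753) = 0.02345.
C_P = 0.0406×4.98/(0.0769−0.0406) × (0.1379−0.02345) = 5.570×0.1144 = 0.6374 mol·L⁻¹.
Y_P = C_P/C_{A0} = 0.6374/4.98 = 0.128.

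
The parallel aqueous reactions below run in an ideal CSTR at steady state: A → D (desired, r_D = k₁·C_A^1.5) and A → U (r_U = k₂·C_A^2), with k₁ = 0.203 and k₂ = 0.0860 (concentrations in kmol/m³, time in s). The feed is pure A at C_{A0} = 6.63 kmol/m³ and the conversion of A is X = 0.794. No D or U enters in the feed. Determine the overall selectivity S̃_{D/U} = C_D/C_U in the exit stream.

Exit C_A = C_{A0}(1−X) = 6.63×0.206 = 1.366 kmol/m³.
In a CSTR the entire volume is at exit conditions, so r_D = 0.203×1.366^1.5 = 0.3240 and r_U = 0.0860×1.366^2 = 0.1604.
Overall selectivity = C_D/C_U = r_Dτ/(r_Uτ) = r_D/r_U = 2.02.

2.02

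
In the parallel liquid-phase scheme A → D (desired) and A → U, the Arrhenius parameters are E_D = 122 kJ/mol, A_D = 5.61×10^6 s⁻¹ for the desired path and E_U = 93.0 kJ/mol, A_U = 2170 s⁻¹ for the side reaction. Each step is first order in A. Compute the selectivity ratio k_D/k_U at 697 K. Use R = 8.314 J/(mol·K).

17.3

Since both paths have the same order in A, the concentration cancels and S_{D/U} = k_D/k_U = (A_D/A_U)·exp[(E_U−E_D)/(RT)].
(E_U−E_D)/(RT) = (93.0−122)×10³/(8.314×697) = -29000/5795 = -5.004.
k_D/k_U = (5.61×10^6/2170)·exp(-5.004) = 2585 × 0.006708 = 17.3.
Since E_D > E_U, raising the temperature improves selectivity toward D.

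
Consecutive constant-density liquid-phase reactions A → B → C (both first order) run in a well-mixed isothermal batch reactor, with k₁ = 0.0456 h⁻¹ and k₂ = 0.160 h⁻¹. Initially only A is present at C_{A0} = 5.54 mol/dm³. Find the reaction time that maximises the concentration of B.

11.0 h

Setting dC_B/dt = 0 gives t_opt = ln(k₂/k₁)/(k₂−k₁).
= ln(0.160/0.0456)/(0.160−0.0456) = ln(3.509)/0.1144 = 1.255/0.1144 = 11.0 h.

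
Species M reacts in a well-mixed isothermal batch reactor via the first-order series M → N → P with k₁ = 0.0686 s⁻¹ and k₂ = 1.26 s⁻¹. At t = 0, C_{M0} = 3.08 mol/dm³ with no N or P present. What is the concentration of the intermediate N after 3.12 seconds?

The intermediate concentration in a first-order A→B→C sequence is C_N = k₁C_{M0}(e^(−k₁t) − e^(−k₂t))/(k₂−k₁).
e^(−k₁t) = e^(−0.0686×3.12) = e^(−0.2140) = 0.8073; e^(−k₂t) = e^(−3.931) = 0.01962.
C_N = 0.0686×3.08/(1.26−0.0686) × (0.8073−0.01962) = 0.1773×0.7877 = 0.1397 mol/dm³.

0.140 mol/dm³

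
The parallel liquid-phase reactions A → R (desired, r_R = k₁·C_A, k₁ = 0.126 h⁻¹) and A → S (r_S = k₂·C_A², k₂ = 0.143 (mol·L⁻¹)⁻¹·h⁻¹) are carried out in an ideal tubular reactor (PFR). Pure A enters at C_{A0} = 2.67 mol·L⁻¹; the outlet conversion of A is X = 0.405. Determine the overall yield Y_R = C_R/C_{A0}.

C_A = C_{A0}(1−X) = 1.589 mol·L⁻¹.
Along a PFR/batch, dC_R/dC_A = −r_R/(r_R+r_S) = −k₁/(k₁+k₂·C_A).
Integrating from C_{A0} to C_A: C_R = (0.126/0.143)·ln[(0.126+0.143·2.67)/(0.126+0.143·1.59)] = 0.8811·ln(0.5078/0.3532) = 0.3200 mol·L⁻¹.
Y_R = C_R/C_{A0} = 0.3200/2.67 = 0.120.

0.120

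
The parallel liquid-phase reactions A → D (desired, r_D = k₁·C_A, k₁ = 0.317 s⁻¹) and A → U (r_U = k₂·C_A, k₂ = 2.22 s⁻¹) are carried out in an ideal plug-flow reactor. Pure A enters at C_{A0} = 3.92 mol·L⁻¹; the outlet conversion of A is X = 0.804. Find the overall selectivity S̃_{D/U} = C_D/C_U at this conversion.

0.143

C_A = C_{A0}(1−X) = 0.7683 mol·L⁻¹.
Both paths are first order in A, so the instantaneous fraction to D is constant: dC_D/d(−C_A) = k₁/(k₁+k₂) = 0.1250.
C_D = 0.1250·(C_{A0}−C_A) = 0.1250×3.152 = 0.394 mol·L⁻¹.
C_U = (C_{A0}−C_A)−C_D = 2.758 mol·L⁻¹; S̃_{D/U} = 0.3938/2.758 = 0.143.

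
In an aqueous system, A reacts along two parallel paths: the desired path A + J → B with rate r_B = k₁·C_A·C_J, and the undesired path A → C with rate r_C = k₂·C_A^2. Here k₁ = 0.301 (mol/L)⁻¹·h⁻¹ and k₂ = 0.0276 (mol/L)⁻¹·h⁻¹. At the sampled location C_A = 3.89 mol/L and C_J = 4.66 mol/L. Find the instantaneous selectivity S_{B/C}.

13.1

S_{B/C} = r_B/r_C = (k₁·C_A·C_J)/(k₂·C_A^2) = (k₁/k₂)·C_A⁻¹·C_J.
= (0.301×3.890×4.660) / (0.0276×3.890^2) = 5.456/0.4176 = 13.1.
The undesired path is higher order in A, so low C_A (CSTR or dilute feed) favours B.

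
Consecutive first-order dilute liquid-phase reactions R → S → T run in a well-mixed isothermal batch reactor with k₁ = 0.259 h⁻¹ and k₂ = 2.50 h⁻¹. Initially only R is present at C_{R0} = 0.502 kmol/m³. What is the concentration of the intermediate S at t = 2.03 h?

For first-order series with pure R initially, C_S(t) = k₁C_{R0}/(k₂−k₁)·(e^(−k₁t) − e^(−k₂t)).
e^(−k₁t) = e^(−0.259×2.03) = e^(−0.5258) = 0.5911; e^(−k₂t) = e^(−5.075) = 0.006251.
C_S = 0.259×0.502/(2.50−0.259) × (0.5911−0.006251) = 0.05802×0.5848 = 0.03393 kmol/m³.

0.0339 kmol/m³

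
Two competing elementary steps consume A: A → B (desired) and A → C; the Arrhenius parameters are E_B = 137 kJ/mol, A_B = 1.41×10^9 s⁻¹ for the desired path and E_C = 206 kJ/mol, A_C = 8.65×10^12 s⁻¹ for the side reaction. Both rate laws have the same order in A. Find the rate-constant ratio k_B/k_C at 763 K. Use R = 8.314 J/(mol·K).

8.63

With equal orders, S_{B/C} = k_B/k_C = (A_B/A_C)·exp[(E_C−E_B)/(RT)].
(E_C−E_B)/(RT) = (206−137)×10³/(8.314×763) = 69000/6344 = 10.88.
k_B/k_C = (1.41×10^9/8.65×10^12)·exp(10.88) = 1.630×10^-4 × 52952 = 8.63.
Since E_B < E_C, lowering the temperature improves selectivity toward B.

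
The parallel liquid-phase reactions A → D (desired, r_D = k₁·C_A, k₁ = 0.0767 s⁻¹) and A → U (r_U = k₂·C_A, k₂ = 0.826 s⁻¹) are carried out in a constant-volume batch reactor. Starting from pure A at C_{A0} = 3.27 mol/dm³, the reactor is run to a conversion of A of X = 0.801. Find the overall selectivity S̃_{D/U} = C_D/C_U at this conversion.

C_A = C_{A0}(1−X) = 0.6507 mol/dm³.
Both paths are first order in A, so the instantaneous fraction to D is constant: dC_D/d(−C_A) = k₁/(k₁+k₂) = 0.08497.
C_D = 0.08497·(C_{A0}−C_A) = 0.08497×2.619 = 0.223 mol/dm³.
C_U = (C_{A0}−C_A)−C_D = 2.397 mol/dm³; S̃_{D/U} = 0.2226/2.397 = 0.0929.

0.0929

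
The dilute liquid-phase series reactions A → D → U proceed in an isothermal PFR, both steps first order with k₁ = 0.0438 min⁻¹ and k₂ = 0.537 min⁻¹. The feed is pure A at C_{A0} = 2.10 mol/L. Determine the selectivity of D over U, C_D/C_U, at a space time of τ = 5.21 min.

For first-order series with pure A initially, C_D(τ) = k₁C_{A0}/(k₂−k₁)·(e^(−k₁τ) − e^(−k₂τ)).
e^(−k₁τ) = e^(−0.0438×5.21) = e^(−0.2282) = 0.7960; e^(−k₂τ) = e^(−2.798) = 0.06095.
C_D = 0.0438×2.10/(0.537−0.0438) × (0.7960−0.06095) = 0.1865×0.7350 = 0.1371 mol/L.
C_A = C_{A0}e^(−k₁τ) = 1.672 mol/L, so C_U = C_{A0}−C_A−C_D = 0.2914 mol/L; C_D/C_U = 0.470.

0.470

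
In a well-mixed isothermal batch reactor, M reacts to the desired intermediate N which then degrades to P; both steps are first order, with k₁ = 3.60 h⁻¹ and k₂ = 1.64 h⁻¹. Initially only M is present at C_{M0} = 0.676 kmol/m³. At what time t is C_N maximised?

For first-order series the maximum of C_N occurs at t_opt = ln(k₂/k₁)/(k₂−k₁).
= ln(1.64/3.60)/(1.64−3.60) = ln(0.4556)/-1.960 = -0.7862/-1.960 = 0.401 h.

0.401 h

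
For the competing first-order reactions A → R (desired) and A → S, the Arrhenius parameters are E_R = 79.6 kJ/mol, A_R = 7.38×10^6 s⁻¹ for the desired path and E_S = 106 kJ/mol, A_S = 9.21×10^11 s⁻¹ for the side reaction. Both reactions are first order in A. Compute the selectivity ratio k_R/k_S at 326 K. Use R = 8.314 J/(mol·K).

0.136

Since both paths have the same order in A, the concentration cancels and S_{R/S} = k_R/k_S = (A_R/A_S)·exp[(E_S−E_R)/(RT)].
(E_S−E_R)/(RT) = (106−79.6)×10³/(8.314×326) = 26400/2710 = 9.740.
k_R/k_S = (7.38×10^6/9.21×10^11)·exp(9.740) = 8.013×10^-6 × 16990 = 0.136.
Since E_R < E_S, lowering the temperature improves selectivity toward R.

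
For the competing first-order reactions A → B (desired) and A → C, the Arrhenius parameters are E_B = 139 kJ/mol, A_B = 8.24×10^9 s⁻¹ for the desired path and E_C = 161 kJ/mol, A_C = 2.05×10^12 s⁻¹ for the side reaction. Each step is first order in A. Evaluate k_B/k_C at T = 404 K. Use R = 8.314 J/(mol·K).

k_B/k_C = (A_B/A_C)·exp[−(E_B−E_C)/(RT)] = (A_B/A_C)·exp[(E_C−E_B)/(RT)].
(E_C−E_B)/(RT) = (161−139)×10³/(8.314×404) = 22000/3359 = 6.550.
k_B/k_C = (8.24×10^9/2.05×10^12)·exp(6.550) = 0.004020 × 699.1 = 2.81.

2.81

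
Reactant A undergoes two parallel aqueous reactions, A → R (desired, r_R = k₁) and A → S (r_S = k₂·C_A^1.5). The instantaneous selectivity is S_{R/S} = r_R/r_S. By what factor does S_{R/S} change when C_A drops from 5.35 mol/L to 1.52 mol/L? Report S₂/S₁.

6.60

S_{R/S} = (k₁/k₂)·C_A^-1.5, so S₂/S₁ = (C_{A,2}/C_{A,1})^-1.5.
= (1.52/5.35)^(-1.5) = (0.2841)^(-1.5) = 6.60.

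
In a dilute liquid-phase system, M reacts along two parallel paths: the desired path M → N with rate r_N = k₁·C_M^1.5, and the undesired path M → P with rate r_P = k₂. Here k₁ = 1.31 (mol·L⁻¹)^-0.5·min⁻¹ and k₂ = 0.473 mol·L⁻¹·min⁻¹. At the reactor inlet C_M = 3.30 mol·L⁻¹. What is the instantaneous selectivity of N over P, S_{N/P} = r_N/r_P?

16.6

S_{N/P} = r_N/r_P = (k₁·C_M^1.5)/(k₂) = (k₁/k₂)·C_M^1.5.
= (1.31×3.300^1.5) / (0.473) = 7.853/0.4730 = 16.6.
Since the desired path is higher order in M, keeping C_M high (PFR or concentrated feed) favours N.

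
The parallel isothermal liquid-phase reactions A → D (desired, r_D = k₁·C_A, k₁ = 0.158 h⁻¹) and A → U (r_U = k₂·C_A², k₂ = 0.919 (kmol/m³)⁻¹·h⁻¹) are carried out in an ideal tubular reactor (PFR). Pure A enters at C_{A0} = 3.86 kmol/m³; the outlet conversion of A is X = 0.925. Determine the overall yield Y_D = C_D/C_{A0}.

C_A = C_{A0}(1−X) = 0.2895 kmol/m³.
Along a PFR/batch, dC_D/dC_A = −r_D/(r_D+r_U) = −k₁/(k₁+k₂·C_A).
Integrating from C_{A0} to C_A: C_D = (0.158/0.919)·ln[(0.158+0.919·3.86)/(0.158+0.919·0.289)] = 0.1719·ln(3.705/0.4241) = 0.3727 kmol/m³.
Y_D = C_D/C_{A0} = 0.3727/3.86 = 0.0965.

0.0965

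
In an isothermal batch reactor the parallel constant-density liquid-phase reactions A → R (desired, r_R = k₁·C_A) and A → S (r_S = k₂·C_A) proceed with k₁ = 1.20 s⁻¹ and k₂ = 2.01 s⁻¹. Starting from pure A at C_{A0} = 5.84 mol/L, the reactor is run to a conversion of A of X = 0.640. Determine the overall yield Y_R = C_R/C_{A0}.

0.239

C_A = C_{A0}(1−X) = 2.102 mol/L.
Both paths are first order in A, so the instantaneous fraction to R is constant: dC_R/d(−C_A) = k₁/(k₁+k₂) = 0.3738.
C_R = 0.3738·(C_{A0}−C_A) = 0.3738×3.738 = 1.40 mol/L.
Y_R = C_R/C_{A0} = 1.397/5.84 = 0.239.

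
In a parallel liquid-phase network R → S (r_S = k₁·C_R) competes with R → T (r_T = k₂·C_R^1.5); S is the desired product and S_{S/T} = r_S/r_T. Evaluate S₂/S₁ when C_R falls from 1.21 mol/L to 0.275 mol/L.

S_{S/T} = (k₁/k₂)·C_R^-0.5, so S₂/S₁ = (C_{R,2}/C_{R,1})^-0.5.
= (0.275/1.21)^(-0.5) = (0.2273)^(-0.5) = 2.10.

2.10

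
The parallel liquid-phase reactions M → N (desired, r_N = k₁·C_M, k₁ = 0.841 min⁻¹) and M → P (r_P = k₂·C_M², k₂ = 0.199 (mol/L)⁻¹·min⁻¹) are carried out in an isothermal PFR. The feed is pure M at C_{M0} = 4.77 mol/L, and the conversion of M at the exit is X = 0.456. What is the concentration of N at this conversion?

C_M = C_{M0}(1−X) = 2.595 mol/L.
Along a PFR/batch, dC_N/dC_M = −r_N/(r_N+r_P) = −k₁/(k₁+k₂·C_M).
Integrating from C_{M0} to C_M: C_N = (0.841/0.199)·ln[(0.841+0.199·4.77)/(0.841+0.199·2.59)] = 4.226·ln(1.790/1.357) = 1.170 mol/L.

1.17 mol/L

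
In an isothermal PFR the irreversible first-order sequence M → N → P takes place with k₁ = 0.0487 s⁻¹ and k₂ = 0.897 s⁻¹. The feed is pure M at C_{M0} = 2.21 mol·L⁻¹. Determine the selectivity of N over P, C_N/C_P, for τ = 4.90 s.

0.265

Solving the coupled first-order balances gives C_N(τ) = [k₁/(k₂−k₁)]·C_{M0}·(e^(−k₁τ) − e^(−k₂τ)).
e^(−k₁τ) = e^(−0.0487×4.90) = e^(−0.2386) = 0.7877; e^(−k₂τ) = e^(−4.395) = 0.01234.
C_N = 0.0487×2.21/(0.897−0.0487) × (0.7877−0.01234) = 0.1269×0.7754 = 0.09837 mol·L⁻¹.
C_M = C_{M0}e^(−k₁τ) = 1.741 mol·L⁻¹, so C_P = C_{M0}−C_M−C_N = 0.3708 mol·L⁻¹; C_N/C_P = 0.265.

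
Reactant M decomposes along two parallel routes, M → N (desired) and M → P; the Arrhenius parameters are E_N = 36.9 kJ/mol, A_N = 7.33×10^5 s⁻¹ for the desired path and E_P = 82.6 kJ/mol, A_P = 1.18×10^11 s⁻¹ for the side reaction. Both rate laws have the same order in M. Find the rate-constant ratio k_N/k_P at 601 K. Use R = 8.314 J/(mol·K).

Since both paths have the same order in M, the concentration cancels and S_{N/P} = k_N/k_P = (A_N/A_P)·exp[(E_P−E_N)/(RT)].
(E_P−E_N)/(RT) = (82.6−36.9)×10³/(8.314×601) = 45700/4997 = 9.146.
k_N/k_P = (7.33×10^5/1.18×10^11)·exp(9.146) = 6.212×10^-6 × 9377 = 0.0582.
Since E_N < E_P, lowering the temperature improves selectivity toward N.

0.0582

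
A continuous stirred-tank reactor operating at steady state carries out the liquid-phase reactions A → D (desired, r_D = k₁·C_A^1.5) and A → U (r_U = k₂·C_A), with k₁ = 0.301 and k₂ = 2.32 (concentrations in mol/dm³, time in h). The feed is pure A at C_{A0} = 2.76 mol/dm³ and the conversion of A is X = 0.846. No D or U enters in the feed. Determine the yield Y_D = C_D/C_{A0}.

Exit C_A = C_{A0}(1−X) = 2.76×0.154 = 0.4250 mol/dm³.
Rates in a CSTR are evaluated at the outlet concentration: r_D = 0.301×0.4250^1.5 = 0.08341, r_U = 2.32×0.4250 = 0.9861.
Fraction of consumed A going to D: r_D/(r_D+r_U) = 0.07799.
C_D = 0.07799·C_{A0}·X = 0.07799×2.76×0.846 = 0.182 mol/dm³; Y_D = C_D/C_{A0} = 0.0660.

0.0660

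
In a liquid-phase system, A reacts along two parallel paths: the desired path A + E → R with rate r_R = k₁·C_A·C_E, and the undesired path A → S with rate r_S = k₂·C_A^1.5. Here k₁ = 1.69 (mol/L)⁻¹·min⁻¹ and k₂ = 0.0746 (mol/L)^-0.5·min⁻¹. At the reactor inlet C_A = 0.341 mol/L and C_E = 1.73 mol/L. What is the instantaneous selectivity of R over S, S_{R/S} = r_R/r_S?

67.1

S_{R/S} = r_R/r_S = (k₁·C_A·C_E)/(k₂·C_A^1.5) = (k₁/k₂)·C_A^-0.5·C_E.
= (1.69×0.3410×1.730) / (0.0746×0.3410^1.5) = 0.9970/0.01485 = 67.1.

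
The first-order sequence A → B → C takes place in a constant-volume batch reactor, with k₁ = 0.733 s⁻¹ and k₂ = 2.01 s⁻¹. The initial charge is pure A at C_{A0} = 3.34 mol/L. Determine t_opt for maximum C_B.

0.790 s

The intermediate peaks when r₁ = r₂, i.e. k₁e^(−k₁t) = k₂e^(−k₂t), giving t_opt = ln(k₂/k₁)/(k₂−k₁).
= ln(2.01/0.733)/(2.01−0.733) = ln(2.742)/1.277 = 1.009/1.277 = 0.790 s.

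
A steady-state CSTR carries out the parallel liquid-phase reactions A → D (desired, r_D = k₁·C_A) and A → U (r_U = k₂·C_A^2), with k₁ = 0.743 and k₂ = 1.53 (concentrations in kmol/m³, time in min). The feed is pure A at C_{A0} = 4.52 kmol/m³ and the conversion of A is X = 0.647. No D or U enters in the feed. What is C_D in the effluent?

0.682 kmol/m³

Exit C_A = C_{A0}(1−X) = 4.52×0.353 = 1.596 kmol/m³.
Rates in a CSTR are evaluated at the outlet concentration: r_D = 0.743×1.596 = 1.186, r_U = 1.53×1.596^2 = 3.895.
Fraction of consumed A going to D: r_D/(r_D+r_U) = 0.2333.
C_D = 0.2333·C_{A0}·X = 0.2333×4.52×0.647 = 0.682 kmol/m³.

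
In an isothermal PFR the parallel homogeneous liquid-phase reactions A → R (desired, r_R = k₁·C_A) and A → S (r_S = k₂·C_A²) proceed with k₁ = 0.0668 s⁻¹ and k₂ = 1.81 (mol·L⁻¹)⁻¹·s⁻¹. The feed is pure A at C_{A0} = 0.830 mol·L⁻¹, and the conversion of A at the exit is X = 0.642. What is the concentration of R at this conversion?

C_A = C_{A0}(1−X) = 0.2971 mol·L⁻¹.
Along a PFR/batch, dC_R/dC_A = −r_R/(r_R+r_S) = −k₁/(k₁+k₂·C_A).
Integrating from C_{A0} to C_A: C_R = (0.0668/1.81)·ln[(0.0668+1.81·0.830)/(0.0668+1.81·0.297)] = 0.03691·ln(1.569/0.6046) = 0.03520 mol·L⁻¹.

0.0352 mol·L⁻¹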